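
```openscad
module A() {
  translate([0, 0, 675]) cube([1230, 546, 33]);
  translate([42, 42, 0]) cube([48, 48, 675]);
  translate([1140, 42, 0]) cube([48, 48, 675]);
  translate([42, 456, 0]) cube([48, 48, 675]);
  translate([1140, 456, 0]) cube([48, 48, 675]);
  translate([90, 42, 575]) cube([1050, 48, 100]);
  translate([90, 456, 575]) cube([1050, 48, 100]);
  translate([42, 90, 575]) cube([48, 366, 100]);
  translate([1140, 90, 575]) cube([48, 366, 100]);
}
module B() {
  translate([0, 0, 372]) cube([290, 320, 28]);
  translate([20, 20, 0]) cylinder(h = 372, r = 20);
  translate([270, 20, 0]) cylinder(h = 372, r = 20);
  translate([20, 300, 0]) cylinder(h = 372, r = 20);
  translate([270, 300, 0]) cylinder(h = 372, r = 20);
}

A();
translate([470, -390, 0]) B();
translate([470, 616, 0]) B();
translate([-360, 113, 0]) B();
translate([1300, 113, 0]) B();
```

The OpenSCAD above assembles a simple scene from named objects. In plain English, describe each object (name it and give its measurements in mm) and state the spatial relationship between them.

A is a table with a 1230×546 mm rectangular top, 33 mm thick, top surface at z = 708 mm, supported by four 48×48 mm square legs, each inset 42 mm from the nearest pair of top edges, running from the floor. Four apron rails, 48 mm thick and 100 mm tall, run between adjacent legs with their top edges flush with the underside of the top and their outer faces flush with the legs' outer faces.

B is a four-legged stool. The seat is 290×320 mm, 28 mm thick, top at z = 400 mm. It stands on four round legs, each 40 mm in diameter, from z = 0 to the seat underside, each leg's axis is inset half a diameter from the nearest pair of seat edges (so the leg's bounding box is flush with the corner).

Four stools sit around the table at the −y, +y, −x, +x sides.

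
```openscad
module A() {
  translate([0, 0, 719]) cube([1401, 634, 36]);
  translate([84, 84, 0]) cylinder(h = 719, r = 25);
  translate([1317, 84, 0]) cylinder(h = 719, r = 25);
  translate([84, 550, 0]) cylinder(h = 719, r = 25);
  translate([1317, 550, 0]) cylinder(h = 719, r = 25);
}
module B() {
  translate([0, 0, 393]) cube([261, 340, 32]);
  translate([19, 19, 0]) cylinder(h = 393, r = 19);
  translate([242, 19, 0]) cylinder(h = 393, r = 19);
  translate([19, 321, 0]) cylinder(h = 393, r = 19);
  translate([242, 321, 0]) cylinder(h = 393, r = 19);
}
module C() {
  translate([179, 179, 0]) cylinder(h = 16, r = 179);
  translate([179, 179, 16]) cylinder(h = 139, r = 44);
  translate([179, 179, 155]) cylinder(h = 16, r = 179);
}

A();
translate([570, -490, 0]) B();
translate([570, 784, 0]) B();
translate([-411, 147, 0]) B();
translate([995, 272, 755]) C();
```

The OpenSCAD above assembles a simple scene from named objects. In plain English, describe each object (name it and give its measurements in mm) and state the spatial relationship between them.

A is a table: top 1401 mm (x) × 634 mm (y), 36 mm thick, upper face at z = 755 mm, on four round legs of 50 mm diameter, each leg's bounding box inset 59 mm from the nearest pair of top edges, running from z = 0 to the bottom of the top.

B is a four-legged stool. The seat is 261×340 mm, 32 mm thick, top at z = 425 mm. It stands on four round legs, each 38 mm in diameter, from z = 0 to the seat underside, each leg's axis is inset half a diameter from the nearest pair of seat edges (so the leg's bounding box is flush with the corner).

C is a spool: two coaxial disc flanges of radius 179 mm and thickness 16 mm, joined by a core cylinder of radius 44 mm and height 139 mm. The lower flange rests on z = 0 and the three cylinders share a vertical axis.

Three stools sit around the table at the −y, +y, −x sides. The spool is on top of the table.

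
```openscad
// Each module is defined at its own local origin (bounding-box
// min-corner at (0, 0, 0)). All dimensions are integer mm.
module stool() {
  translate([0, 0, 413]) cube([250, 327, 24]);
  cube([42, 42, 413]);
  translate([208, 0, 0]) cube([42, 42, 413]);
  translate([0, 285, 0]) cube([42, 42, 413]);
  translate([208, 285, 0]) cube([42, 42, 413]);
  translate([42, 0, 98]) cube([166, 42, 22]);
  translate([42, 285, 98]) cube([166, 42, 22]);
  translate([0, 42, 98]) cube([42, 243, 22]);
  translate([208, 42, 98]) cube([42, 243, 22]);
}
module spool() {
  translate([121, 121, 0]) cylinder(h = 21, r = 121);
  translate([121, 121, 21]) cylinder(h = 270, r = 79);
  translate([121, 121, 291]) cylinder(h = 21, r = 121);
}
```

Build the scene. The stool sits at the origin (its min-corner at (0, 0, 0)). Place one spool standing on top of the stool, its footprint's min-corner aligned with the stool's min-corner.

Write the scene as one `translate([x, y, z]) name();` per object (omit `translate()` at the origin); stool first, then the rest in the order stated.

stool();
translate([0, 0, 437]) spool();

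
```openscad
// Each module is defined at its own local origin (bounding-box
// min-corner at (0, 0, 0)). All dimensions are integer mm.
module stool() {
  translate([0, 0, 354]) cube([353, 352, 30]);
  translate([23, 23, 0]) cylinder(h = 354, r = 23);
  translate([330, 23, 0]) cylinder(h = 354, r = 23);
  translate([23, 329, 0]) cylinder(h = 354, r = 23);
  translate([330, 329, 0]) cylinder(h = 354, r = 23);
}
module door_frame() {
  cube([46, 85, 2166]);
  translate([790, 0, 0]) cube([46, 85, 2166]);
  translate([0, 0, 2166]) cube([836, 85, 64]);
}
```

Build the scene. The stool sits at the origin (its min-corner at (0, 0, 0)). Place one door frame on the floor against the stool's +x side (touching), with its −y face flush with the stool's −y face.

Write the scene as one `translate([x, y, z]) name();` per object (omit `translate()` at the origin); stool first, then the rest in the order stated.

stool();
translate([353, 0, 0]) door_frame();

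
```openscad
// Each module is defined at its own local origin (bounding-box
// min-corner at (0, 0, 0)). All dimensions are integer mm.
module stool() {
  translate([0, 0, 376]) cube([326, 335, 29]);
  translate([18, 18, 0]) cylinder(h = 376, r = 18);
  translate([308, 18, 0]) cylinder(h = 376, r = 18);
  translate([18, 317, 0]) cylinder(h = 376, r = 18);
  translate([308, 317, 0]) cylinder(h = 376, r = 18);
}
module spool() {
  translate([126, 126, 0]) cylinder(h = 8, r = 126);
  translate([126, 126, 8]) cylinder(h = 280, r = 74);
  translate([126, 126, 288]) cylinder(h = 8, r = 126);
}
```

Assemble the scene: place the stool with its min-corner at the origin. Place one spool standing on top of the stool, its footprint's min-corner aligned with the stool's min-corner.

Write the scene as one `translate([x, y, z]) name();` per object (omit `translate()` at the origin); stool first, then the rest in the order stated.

stool();
translate([0, 0, 405]) spool();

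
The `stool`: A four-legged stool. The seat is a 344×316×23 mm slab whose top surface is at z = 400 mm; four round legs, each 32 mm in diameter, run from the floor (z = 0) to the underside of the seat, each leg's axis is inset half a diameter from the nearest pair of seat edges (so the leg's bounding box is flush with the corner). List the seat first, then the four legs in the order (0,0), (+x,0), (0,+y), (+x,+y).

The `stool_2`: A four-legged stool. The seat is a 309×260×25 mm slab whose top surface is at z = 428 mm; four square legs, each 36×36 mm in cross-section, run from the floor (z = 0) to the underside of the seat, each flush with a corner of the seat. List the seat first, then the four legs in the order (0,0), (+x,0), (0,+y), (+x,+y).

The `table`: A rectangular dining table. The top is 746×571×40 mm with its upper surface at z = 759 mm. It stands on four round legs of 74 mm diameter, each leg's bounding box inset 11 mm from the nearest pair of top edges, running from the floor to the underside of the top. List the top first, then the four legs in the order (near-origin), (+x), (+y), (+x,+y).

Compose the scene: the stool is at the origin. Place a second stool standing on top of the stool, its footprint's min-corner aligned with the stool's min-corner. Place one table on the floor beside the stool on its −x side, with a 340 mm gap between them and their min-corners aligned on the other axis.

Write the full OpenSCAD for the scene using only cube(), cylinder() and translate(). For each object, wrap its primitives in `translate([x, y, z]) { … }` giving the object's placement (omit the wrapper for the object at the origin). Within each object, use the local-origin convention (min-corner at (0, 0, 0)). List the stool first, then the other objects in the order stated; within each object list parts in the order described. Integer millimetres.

translate([0, 0, 377]) cube([344, 316, 23]);
translate([16, 16, 0]) cylinder(h = 377, r = 16);
translate([328, 16, 0]) cylinder(h = 377, r = 16);
translate([16, 300, 0]) cylinder(h = 377, r = 16);
translate([328, 300, 0]) cylinder(h = 377, r = 16);
translate([0, 0, 400]) {
  translate([0, 0, 403]) cube([309, 260, 25]);
  cube([36, 36, 403]);
  translate([273, 0, 0]) cube([36, 36, 403]);
  translate([0, 224, 0]) cube([36, 36, 403]);
  translate([273, 224, 0]) cube([36, 36, 403]);
}
translate([-1086, 0, 0]) {
  translate([0, 0, 719]) cube([746, 571, 40]);
  translate([48, 48, 0]) cylinder(h = 719, r = 37);
  translate([698, 48, 0]) cylinder(h = 719, r = 37);
  translate([48, 523, 0]) cylinder(h = 719, r = 37);
  translate([698, 523, 0]) cylinder(h = 719, r = 37);
}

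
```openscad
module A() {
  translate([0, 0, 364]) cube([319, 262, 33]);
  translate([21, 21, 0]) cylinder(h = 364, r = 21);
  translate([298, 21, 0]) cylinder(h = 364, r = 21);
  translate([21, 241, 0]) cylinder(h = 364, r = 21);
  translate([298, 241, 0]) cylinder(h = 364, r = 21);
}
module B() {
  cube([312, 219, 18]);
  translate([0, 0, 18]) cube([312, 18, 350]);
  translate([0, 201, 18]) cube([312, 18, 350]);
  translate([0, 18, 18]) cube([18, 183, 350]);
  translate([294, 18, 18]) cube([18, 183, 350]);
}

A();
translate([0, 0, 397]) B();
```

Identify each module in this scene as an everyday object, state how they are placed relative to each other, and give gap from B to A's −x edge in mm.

A is a stool. B is an open box. The open box is on top of the stool. The gap from the open box to the stool's −x edge is 0 mm.

The open box's min-x is at 0; the stool's min-x is 0; gap = 0 mm.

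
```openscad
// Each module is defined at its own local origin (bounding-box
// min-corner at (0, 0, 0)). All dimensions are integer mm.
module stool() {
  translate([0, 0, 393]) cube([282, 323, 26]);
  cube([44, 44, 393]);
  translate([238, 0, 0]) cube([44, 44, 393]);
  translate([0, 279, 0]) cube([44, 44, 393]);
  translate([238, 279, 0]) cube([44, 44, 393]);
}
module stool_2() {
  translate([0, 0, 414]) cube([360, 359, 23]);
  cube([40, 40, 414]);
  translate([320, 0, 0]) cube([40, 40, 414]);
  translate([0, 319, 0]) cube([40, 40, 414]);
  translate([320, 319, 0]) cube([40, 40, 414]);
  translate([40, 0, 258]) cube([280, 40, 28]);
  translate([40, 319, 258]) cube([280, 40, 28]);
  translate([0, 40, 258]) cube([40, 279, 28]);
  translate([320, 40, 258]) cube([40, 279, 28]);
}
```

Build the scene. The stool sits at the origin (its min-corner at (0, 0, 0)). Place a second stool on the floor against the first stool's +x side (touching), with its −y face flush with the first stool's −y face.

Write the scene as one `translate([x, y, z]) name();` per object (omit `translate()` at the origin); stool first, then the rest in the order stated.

stool();
translate([282, 0, 0]) stool_2();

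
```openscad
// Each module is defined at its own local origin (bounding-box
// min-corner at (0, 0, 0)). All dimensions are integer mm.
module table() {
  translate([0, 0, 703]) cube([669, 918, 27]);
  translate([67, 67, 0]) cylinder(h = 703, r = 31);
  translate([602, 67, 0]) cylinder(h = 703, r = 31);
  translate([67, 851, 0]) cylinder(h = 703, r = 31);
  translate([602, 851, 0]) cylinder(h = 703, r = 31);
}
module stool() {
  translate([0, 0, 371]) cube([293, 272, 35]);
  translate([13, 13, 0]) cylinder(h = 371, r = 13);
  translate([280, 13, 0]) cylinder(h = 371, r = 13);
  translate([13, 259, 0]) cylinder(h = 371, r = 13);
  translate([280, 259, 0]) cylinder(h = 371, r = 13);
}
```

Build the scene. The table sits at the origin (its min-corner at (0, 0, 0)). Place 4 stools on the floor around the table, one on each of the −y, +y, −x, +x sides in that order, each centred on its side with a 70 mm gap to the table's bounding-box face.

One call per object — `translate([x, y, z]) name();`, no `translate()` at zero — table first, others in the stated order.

table();
translate([188, -342, 0]) stool();
translate([188, 988, 0]) stool();
translate([-363, 323, 0]) stool();
translate([739, 323, 0]) stool();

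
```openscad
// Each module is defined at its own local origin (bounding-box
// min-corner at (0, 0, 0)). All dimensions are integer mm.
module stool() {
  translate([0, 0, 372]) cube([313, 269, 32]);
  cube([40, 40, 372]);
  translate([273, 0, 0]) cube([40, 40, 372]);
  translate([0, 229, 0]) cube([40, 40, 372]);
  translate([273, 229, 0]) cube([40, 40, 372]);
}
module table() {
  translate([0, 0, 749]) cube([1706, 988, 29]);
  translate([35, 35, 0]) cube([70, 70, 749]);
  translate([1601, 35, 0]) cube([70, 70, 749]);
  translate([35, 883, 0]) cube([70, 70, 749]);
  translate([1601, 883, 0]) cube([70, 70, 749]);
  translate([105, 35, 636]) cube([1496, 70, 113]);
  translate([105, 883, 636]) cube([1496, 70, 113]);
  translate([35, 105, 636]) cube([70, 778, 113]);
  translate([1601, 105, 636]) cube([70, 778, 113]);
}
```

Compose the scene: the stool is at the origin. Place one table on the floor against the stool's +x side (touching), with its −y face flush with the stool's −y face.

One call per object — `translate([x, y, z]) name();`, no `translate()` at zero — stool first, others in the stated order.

stool();
translate([313, 0, 0]) table();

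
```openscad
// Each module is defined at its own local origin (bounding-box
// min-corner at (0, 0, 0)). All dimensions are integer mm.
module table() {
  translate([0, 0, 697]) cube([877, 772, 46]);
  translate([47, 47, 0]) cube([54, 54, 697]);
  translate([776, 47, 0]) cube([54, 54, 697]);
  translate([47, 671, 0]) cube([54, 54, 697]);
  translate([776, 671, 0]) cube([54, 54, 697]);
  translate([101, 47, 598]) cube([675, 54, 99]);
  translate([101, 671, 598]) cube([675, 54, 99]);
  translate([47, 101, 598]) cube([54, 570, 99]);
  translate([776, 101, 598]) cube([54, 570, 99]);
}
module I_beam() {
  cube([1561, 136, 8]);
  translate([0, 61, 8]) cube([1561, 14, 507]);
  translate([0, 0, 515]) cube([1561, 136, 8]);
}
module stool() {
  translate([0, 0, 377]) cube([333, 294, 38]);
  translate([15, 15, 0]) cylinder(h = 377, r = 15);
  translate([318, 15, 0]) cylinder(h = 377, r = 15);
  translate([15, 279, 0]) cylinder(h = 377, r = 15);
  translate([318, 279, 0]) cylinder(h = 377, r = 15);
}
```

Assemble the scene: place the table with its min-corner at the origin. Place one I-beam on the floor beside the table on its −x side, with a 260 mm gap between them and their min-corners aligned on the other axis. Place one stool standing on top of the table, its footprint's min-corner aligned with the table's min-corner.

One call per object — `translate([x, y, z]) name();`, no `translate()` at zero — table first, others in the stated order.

table();
translate([-1821, 0, 0]) I_beam();
translate([0, 0, 743]) stool();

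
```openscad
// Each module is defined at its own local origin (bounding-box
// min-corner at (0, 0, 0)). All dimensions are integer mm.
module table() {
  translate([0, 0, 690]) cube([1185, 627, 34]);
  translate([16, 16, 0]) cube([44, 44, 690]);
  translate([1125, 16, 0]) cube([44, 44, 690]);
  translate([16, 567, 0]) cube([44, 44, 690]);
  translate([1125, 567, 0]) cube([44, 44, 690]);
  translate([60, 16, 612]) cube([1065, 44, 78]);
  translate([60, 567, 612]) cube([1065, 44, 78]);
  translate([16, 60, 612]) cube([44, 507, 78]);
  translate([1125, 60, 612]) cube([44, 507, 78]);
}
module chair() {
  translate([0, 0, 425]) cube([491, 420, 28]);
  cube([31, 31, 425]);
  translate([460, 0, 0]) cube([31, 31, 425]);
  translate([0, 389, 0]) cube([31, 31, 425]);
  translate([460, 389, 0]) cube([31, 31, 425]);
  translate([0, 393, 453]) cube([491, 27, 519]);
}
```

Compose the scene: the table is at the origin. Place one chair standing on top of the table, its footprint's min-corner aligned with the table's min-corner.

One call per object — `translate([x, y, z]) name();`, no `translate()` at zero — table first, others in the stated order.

table();
translate([0, 0, 724]) chair();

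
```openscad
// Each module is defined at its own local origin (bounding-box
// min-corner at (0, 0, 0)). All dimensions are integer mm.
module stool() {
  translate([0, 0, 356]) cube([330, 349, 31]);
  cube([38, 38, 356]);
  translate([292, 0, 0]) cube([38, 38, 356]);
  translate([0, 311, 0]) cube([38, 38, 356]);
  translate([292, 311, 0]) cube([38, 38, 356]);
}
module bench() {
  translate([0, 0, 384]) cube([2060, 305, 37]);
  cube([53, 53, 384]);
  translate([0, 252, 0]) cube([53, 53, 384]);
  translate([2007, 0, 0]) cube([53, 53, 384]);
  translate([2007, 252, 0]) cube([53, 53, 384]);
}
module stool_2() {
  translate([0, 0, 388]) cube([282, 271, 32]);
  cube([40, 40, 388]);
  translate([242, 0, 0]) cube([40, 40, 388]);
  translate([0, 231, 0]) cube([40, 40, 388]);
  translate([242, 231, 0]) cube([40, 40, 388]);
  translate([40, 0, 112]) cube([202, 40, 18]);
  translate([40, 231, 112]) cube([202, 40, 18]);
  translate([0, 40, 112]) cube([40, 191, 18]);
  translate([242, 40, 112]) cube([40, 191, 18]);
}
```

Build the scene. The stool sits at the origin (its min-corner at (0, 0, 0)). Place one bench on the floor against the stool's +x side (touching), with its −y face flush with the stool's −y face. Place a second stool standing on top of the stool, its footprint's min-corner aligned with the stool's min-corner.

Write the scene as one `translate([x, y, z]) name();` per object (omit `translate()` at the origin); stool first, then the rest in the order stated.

stool();
translate([330, 0, 0]) bench();
translate([0, 0, 387]) stool_2();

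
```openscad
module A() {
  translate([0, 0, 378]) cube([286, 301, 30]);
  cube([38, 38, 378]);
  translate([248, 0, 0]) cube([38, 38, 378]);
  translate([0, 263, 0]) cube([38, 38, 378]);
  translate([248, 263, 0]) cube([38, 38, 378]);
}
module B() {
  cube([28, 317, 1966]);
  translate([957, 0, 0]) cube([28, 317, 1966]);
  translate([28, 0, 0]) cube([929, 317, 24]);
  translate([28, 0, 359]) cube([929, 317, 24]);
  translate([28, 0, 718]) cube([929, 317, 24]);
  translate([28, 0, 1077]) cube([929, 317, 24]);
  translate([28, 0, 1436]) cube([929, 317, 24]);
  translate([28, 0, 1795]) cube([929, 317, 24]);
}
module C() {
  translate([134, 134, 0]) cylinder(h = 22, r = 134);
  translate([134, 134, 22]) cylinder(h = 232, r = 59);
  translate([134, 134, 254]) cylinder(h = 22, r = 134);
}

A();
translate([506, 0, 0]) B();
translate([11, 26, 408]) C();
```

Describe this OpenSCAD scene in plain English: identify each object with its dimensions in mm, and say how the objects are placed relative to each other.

A is a four-legged stool. The seat is a 286×301×30 mm slab whose top surface is at z = 408 mm; four square legs, each 38×38 mm in cross-section, run from the floor (z = 0) to the underside of the seat, each flush with a corner of the seat.

B is an open bookshelf. Two side panels, each 28 mm thick, 317 mm deep and 1966 mm tall, stand 985 mm apart (outside-to-outside). Between them sit 6 shelves, each 24 mm thick and 317 mm deep, spanning the full gap between the sides. The bottom shelf rests on the floor (its underside at z = 0) and the clear gap between one shelf's top and the next shelf's underside is 335 mm.

C is a spool: two coaxial disc flanges of radius 134 mm and thickness 22 mm, joined by a core cylinder of radius 59 mm and height 232 mm. The lower flange rests on z = 0 and the three cylinders share a vertical axis.

The bookshelf is on the floor beside the stool on its +x side. The spool is on top of the stool.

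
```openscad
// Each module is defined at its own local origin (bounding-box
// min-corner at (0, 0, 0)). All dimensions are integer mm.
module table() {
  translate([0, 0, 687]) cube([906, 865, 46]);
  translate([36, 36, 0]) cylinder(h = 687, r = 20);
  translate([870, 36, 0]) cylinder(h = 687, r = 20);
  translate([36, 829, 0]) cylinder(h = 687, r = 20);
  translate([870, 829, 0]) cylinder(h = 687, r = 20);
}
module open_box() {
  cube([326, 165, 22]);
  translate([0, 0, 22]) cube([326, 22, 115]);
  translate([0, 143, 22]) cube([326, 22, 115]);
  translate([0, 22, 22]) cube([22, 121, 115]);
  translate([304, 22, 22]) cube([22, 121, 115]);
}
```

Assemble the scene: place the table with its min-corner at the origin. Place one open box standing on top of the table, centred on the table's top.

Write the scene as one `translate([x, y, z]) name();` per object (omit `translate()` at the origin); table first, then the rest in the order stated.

table();
translate([290, 350, 733]) open_box();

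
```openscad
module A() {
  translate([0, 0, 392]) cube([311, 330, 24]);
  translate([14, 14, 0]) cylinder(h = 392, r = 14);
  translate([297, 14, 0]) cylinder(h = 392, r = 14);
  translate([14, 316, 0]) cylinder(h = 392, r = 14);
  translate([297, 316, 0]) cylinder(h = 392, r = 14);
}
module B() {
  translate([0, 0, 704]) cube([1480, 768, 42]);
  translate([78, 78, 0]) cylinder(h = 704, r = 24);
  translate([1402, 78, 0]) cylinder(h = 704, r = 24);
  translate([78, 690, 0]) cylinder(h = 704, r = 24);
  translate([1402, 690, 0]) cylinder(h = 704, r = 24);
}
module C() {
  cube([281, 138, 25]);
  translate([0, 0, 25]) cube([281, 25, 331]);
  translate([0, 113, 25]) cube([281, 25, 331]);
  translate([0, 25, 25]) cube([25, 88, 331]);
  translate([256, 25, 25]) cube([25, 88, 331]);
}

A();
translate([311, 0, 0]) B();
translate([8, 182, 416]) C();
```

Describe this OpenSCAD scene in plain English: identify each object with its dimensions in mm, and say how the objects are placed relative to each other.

A is a four-legged stool. The seat is 311×330 mm, 24 mm thick, top at z = 416 mm. It stands on four round legs, each 28 mm in diameter, from z = 0 to the seat underside, each leg's axis is inset half a diameter from the nearest pair of seat edges (so the leg's bounding box is flush with the corner).

B is a table: top 1480 mm (x) × 768 mm (y), 42 mm thick, upper face at z = 746 mm, on four round legs of 48 mm diameter, each leg's bounding box inset 54 mm from the nearest pair of top edges, running from z = 0 to the bottom of the top.

C is an open storage box with external size 281×138×356 mm and wall thickness 25 mm (the base is also 25 mm thick). The base covers the whole footprint; the four walls stand on the base, with the y-facing walls full-width and the x-facing walls fitting between their inner faces.

The table is against the stool's +x side, with their −y faces flush. The open box is on top of the stool.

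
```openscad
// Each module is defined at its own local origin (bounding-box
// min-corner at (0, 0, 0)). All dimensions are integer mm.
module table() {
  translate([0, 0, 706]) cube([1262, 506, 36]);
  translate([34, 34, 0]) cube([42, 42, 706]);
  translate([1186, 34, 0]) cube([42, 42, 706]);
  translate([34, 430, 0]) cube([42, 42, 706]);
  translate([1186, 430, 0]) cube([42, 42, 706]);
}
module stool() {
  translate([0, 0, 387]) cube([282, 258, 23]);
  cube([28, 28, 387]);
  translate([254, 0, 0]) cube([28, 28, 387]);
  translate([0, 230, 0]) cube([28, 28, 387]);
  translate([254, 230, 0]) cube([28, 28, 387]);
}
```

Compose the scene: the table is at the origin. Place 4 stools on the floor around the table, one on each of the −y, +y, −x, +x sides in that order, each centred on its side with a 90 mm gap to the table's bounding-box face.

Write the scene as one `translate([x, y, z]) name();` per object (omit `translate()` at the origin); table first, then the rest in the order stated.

table();
translate([490, -348, 0]) stool();
translate([490, 596, 0]) stool();
translate([-372, 124, 0]) stool();
translate([1352, 124, 0]) stool();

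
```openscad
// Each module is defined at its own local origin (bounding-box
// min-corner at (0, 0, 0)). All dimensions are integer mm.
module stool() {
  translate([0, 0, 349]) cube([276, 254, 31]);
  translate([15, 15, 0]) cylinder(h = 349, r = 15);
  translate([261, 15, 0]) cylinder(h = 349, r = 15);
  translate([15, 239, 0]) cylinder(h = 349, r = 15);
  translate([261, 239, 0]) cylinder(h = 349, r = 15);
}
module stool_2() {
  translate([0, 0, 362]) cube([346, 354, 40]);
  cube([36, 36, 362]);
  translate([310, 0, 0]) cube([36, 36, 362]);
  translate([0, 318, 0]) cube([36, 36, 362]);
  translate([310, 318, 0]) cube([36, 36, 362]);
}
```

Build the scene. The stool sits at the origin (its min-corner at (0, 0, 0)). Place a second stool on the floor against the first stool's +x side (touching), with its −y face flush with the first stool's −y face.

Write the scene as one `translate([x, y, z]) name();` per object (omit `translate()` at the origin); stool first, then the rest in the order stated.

stool();
translate([276, 0, 0]) stool_2();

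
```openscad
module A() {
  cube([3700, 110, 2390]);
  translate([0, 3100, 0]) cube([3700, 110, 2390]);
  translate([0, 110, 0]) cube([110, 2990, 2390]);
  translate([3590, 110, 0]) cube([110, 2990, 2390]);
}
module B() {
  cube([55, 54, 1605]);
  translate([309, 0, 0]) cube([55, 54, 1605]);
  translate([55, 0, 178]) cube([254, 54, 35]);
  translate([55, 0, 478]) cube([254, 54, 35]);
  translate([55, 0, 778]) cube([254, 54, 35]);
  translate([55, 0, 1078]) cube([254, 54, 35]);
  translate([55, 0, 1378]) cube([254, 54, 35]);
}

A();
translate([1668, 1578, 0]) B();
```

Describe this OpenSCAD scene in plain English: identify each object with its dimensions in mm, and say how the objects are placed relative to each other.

A is a box-shaped house frame (walls only): outside footprint 3700×3210 mm, wall height 2390 mm, wall thickness 110 mm. The two y-facing walls run the full x-width; the two x-facing walls fit between the inner faces of the y-facing walls.

B is a straight ladder. Two 55×54 mm vertical rails, 1605 mm tall, stand 364 mm apart (outside-to-outside) with their front faces coplanar on the −y side. 5 rungs, each 54 mm deep and 35 mm tall, span between the inner faces of the rails, front faces flush with the rails. The lowest rung's underside is at z = 178 mm and rungs are spaced 300 mm apart (underside to underside).

The ladder sits inside the house frame, centred.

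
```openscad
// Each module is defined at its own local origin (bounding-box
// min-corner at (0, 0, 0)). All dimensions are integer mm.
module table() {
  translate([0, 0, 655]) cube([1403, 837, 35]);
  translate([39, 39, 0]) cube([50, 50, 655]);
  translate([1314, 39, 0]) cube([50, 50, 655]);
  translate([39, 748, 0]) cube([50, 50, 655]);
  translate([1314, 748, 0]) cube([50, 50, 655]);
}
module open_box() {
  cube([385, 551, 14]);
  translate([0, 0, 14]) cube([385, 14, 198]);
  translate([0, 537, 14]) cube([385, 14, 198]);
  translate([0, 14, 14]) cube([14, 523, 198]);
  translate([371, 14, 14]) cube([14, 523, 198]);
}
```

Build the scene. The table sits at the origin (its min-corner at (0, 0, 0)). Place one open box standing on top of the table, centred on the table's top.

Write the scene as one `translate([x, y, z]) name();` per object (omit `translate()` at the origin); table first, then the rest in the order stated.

table();
translate([509, 143, 690]) open_box();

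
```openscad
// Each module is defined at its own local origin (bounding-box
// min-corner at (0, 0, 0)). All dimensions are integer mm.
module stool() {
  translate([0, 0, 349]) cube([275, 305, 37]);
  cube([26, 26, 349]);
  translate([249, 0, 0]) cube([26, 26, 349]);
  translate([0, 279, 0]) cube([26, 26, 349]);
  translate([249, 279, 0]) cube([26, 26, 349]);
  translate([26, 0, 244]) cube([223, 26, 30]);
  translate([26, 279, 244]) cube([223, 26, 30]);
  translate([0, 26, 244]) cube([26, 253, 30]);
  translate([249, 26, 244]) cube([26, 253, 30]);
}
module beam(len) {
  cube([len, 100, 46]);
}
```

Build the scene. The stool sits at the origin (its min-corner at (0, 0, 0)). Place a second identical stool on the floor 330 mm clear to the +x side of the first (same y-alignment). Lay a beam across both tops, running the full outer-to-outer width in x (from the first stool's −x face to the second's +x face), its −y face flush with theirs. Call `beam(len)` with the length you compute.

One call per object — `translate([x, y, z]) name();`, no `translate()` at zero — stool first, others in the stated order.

stool();
translate([605, 0, 0]) stool();
translate([0, 0, 386]) beam(880);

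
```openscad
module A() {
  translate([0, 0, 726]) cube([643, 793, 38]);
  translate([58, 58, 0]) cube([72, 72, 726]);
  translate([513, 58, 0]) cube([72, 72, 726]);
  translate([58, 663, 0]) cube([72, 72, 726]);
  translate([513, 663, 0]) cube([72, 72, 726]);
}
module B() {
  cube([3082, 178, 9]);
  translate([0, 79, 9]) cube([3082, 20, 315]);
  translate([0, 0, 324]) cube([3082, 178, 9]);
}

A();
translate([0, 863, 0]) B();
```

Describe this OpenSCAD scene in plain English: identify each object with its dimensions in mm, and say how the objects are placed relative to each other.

A is a rectangular dining table. The top is 643×793×38 mm with its upper surface at z = 764 mm. It stands on four 72×72 mm square legs, each inset 58 mm from the nearest pair of top edges, running from the floor to the underside of the top.

B is an I-beam lying along x, 3082 mm long. Overall section height 333 mm. Two flanges 178 mm wide (y) and 9 mm thick, one on the floor and one at the top; a web 20 mm thick runs between them, centred on the flange width.

The I-beam is on the floor beside the table on its +y side.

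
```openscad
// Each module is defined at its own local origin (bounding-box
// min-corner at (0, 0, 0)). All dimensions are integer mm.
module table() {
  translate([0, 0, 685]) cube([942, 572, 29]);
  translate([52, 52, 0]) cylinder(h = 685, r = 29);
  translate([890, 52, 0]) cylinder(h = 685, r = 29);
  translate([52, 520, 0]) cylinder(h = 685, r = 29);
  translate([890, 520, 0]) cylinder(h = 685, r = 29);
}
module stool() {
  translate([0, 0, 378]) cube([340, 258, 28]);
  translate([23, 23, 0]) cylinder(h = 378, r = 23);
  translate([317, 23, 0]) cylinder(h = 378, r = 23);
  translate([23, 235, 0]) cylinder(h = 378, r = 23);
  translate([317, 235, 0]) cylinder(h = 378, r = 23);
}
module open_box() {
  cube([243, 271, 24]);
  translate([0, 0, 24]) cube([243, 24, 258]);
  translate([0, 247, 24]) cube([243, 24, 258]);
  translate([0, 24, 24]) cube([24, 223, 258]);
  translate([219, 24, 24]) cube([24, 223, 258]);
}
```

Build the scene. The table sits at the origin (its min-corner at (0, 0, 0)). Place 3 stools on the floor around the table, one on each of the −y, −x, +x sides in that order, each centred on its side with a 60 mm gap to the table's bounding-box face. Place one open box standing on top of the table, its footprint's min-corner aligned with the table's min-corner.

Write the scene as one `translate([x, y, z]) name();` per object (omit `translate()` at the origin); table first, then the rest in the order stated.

table();
translate([301, -318, 0]) stool();
translate([-400, 157, 0]) stool();
translate([1002, 157, 0]) stool();
translate([0, 0, 714]) open_box();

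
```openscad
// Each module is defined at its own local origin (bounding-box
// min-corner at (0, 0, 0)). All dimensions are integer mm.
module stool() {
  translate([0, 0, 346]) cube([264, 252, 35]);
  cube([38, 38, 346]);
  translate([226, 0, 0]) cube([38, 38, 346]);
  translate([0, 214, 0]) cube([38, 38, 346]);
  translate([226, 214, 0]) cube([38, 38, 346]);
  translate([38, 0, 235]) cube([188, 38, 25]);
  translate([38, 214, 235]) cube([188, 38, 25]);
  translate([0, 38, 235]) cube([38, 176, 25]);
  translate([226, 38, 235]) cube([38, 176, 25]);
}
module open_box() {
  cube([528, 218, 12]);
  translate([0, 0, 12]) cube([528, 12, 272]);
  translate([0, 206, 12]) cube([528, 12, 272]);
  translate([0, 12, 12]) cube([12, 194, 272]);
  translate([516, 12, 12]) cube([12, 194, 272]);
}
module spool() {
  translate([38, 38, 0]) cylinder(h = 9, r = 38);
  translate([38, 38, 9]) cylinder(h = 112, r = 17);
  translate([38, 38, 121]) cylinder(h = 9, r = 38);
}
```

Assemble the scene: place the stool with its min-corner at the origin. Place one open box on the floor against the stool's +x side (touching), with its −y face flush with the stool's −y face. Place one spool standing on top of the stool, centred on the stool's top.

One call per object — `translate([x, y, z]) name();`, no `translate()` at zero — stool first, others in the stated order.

stool();
translate([264, 0, 0]) open_box();
translate([94, 88, 381]) spool();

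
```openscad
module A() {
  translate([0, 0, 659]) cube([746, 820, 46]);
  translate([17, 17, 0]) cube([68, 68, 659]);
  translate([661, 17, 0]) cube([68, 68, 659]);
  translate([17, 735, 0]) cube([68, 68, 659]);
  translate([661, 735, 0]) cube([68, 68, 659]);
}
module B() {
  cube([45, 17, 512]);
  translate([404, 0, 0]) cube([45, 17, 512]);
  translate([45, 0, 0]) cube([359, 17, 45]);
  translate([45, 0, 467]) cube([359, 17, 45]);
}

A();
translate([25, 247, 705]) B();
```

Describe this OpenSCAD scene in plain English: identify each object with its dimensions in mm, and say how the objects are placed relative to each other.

A is a table with a 746×820 mm rectangular top, 46 mm thick, top surface at z = 705 mm, supported by four 68×68 mm square legs, each inset 17 mm from the nearest pair of top edges, running from the floor.

B is a rectangular picture frame lying in the x–z plane (depth along y). The opening is 359 mm wide (x) by 422 mm tall (z), surrounded by a border 45 mm wide on all four sides. The frame is 17 mm deep and is made of two full-height vertical stiles with two horizontal rails fitted between them.

The picture frame is on top of the table.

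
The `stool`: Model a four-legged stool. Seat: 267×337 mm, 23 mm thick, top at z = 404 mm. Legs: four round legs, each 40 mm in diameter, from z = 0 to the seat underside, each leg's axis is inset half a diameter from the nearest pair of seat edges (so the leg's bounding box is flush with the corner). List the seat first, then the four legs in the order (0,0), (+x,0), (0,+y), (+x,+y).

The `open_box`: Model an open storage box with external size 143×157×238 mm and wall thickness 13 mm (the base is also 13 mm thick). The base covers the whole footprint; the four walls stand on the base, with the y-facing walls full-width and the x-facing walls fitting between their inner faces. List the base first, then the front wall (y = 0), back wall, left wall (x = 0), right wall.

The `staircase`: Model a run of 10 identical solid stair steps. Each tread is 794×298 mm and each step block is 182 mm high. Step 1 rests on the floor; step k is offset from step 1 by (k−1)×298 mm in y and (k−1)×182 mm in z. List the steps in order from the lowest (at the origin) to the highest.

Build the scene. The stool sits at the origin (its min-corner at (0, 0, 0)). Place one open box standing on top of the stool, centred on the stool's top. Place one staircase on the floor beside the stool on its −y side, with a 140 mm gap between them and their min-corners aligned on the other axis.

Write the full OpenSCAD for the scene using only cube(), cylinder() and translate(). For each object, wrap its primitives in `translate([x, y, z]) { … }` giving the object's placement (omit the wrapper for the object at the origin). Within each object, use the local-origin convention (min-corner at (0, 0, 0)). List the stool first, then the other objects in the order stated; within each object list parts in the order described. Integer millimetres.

translate([0, 0, 381]) cube([267, 337, 23]);
translate([20, 20, 0]) cylinder(h = 381, r = 20);
translate([247, 20, 0]) cylinder(h = 381, r = 20);
translate([20, 317, 0]) cylinder(h = 381, r = 20);
translate([247, 317, 0]) cylinder(h = 381, r = 20);
translate([62, 90, 404]) {
  cube([143, 157, 13]);
  translate([0, 0, 13]) cube([143, 13, 225]);
  translate([0, 144, 13]) cube([143, 13, 225]);
  translate([0, 13, 13]) cube([13, 131, 225]);
  translate([130, 13, 13]) cube([13, 131, 225]);
}
translate([0, -3120, 0]) {
  cube([794, 298, 182]);
  translate([0, 298, 182]) cube([794, 298, 182]);
  translate([0, 596, 364]) cube([794, 298, 182]);
  translate([0, 894, 546]) cube([794, 298, 182]);
  translate([0, 1192, 728]) cube([794, 298, 182]);
  translate([0, 1490, 910]) cube([794, 298, 182]);
  translate([0, 1788, 1092]) cube([794, 298, 182]);
  translate([0, 2086, 1274]) cube([794, 298, 182]);
  translate([0, 2384, 1456]) cube([794, 298, 182]);
  translate([0, 2682, 1638]) cube([794, 298, 182]);
}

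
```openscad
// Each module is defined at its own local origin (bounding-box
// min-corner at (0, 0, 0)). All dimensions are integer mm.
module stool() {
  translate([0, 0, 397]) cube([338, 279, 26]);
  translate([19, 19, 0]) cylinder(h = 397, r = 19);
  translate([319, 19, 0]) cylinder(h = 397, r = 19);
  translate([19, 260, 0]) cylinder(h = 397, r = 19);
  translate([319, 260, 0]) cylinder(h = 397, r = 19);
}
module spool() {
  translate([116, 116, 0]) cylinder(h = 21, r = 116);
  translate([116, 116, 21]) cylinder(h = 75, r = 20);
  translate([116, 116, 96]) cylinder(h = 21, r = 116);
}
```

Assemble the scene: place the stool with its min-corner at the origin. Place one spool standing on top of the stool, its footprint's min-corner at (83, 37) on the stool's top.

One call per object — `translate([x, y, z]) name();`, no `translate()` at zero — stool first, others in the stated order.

stool();
translate([83, 37, 423]) spool();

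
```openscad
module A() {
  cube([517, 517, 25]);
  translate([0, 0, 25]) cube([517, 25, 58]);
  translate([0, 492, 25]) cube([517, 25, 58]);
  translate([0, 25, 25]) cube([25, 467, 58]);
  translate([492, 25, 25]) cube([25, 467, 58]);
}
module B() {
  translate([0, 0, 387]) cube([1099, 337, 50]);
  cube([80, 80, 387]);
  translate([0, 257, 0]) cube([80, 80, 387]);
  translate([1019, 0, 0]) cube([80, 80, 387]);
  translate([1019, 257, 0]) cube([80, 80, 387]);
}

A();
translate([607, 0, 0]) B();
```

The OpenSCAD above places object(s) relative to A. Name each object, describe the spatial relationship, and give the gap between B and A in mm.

The bench's nearest face is 90 mm from the open box's +x face.

A is an open box. B is a bench. The bench is on the floor beside the open box on its +x side. The gap between the bench and the open box is 90 mm.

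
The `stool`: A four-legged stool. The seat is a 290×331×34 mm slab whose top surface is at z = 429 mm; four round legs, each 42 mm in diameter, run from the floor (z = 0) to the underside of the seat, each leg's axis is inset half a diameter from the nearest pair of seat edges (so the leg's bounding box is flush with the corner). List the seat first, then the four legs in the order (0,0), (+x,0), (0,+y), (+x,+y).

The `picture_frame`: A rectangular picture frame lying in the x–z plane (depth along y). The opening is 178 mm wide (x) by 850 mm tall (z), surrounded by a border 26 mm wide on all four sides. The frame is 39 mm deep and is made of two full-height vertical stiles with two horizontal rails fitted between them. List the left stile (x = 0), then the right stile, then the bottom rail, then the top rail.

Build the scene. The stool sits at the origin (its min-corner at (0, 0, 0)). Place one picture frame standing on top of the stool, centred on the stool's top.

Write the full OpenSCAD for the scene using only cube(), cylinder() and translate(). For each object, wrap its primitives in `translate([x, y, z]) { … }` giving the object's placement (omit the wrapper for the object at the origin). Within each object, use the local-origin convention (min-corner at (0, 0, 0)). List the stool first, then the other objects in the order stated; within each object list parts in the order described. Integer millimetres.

translate([0, 0, 395]) cube([290, 331, 34]);
translate([21, 21, 0]) cylinder(h = 395, r = 21);
translate([269, 21, 0]) cylinder(h = 395, r = 21);
translate([21, 310, 0]) cylinder(h = 395, r = 21);
translate([269, 310, 0]) cylinder(h = 395, r = 21);
translate([30, 146, 429]) {
  cube([26, 39, 902]);
  translate([204, 0, 0]) cube([26, 39, 902]);
  translate([26, 0, 0]) cube([178, 39, 26]);
  translate([26, 0, 876]) cube([178, 39, 26]);
}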